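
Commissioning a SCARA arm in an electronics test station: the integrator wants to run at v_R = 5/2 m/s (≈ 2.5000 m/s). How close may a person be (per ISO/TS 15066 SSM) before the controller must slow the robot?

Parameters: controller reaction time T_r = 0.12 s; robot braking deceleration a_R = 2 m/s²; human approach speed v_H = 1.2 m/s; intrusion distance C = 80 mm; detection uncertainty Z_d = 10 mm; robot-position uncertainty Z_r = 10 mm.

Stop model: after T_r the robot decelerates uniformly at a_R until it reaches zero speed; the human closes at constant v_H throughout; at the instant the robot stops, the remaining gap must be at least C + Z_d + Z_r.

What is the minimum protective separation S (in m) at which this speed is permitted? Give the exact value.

T_s = v_R/a_R = (5/2)/2 = 1.2500 s
robot covers v_R·T_r = 2.5000·0.1200 = 0.3000 m before braking
braking distance = 2.5000²/(2·2.0000) = 1.5625 m
human closes 1.2000·1.3700 = 1.6440 m
margins: 0.0800+0.0100+0.0100 = 0.1000 m
S_min ≈ 0.3000+1.5625+1.6440+0.1000  ⇒  S_min = 7213/2000 m

S_min = 7213/2000 m = 3.6065 m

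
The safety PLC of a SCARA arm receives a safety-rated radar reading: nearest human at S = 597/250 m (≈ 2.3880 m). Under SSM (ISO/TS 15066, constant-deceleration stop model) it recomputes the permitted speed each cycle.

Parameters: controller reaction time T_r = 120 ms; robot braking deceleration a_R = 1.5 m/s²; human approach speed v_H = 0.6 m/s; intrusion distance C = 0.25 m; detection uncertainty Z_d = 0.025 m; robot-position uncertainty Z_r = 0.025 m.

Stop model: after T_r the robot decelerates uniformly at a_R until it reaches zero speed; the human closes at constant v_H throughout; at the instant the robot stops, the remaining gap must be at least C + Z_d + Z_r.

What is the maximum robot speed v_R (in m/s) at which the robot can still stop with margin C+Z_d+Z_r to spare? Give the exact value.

collect terms ⇒ (1/3)·v_R² + (13/25)·v_R + (-252/125) = 0
  disc = (13/25)² − 4·(1/3)·(-252/125) = 1849/625 ; √disc = 43/25
  v_R = (−(13/25) + 43/25) / (2·(1/3)) = 9/5 m/s
check:
stop time T_s = (9/5)/(3/2) = 1.2000 s
reaction-phase robot travel = 1.8000·0.1200 = 0.2160 m
braking distance = 1.8000²/(2·1.5000) = 1.0800 m
human over T_r+T_s: 0.6000·(0.1200+1.2000) = 0.7920 m
residual clearance needed = 0.2500+0.0250+0.0250 = 0.3000 m
sum ≈ 0.2160+1.0800+0.7920+0.3000 ≈ 2.3880 m = S ✓

v_R_max = 9/5 m/s = 1.8000 m/s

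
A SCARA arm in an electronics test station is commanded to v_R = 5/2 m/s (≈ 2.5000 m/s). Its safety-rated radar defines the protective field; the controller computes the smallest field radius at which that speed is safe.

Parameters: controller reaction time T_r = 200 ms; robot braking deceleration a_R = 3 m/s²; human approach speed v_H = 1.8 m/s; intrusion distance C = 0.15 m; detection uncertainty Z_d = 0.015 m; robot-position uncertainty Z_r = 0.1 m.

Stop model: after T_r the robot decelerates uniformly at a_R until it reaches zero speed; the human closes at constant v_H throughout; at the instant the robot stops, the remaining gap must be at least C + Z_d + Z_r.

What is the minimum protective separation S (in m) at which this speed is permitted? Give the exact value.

braking lasts T_s = (5/2)/3 = 0.8333 s
robot in T_r: 2.5000·0.2000 = 0.5000 m
braking distance = 2.5000²/(2·3.0000) = 1.0417 m
human over T_r+T_s: 1.8000·(0.2000+0.8333) = 1.8600 m
margins: 0.1500+0.0150+0.1000 = 0.2650 m
S_min ≈ 0.5000+1.0417+1.8600+0.2650  ⇒  S_min = 11/3 m

S_min = 11/3 m = 3.6667 m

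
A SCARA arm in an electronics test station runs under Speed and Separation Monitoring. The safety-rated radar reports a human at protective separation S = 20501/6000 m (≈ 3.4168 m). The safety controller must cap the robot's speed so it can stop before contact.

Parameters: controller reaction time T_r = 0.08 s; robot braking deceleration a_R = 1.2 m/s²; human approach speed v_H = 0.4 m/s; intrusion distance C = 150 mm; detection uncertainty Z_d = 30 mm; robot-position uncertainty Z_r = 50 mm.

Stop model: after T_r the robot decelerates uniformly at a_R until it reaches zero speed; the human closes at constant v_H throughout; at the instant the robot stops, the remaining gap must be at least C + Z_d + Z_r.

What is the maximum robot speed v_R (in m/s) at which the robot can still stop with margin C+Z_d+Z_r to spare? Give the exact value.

quadratic (5/12)·v² + (31/75)·v + (-18929/6000) = 0
  disc = (31/75)² − 4·(5/12)·(-18929/6000) = 54289/10000 ; √disc = 233/100
  v_R = (−(31/75) + 233/100) / (2·(5/12)) = 23/10 m/s
check:
stop time T_s = (23/10)/(6/5) = 1.9167 s
robot covers v_R·T_r = 2.3000·0.0800 = 0.1840 m before braking
robot under decel: 2.3000²/(2·1.2000) = 2.2042 m
human over T_r+T_s: 0.4000·(0.0800+1.9167) = 0.7987 m
C+Z_d+Z_r = 0.1500+0.0300+0.0500 = 0.2300 m
sum ≈ 0.1840+2.2042+0.7987+0.2300 ≈ 3.4168 m = S ✓

v_R_max = 23/10 m/s = 2.3000 m/s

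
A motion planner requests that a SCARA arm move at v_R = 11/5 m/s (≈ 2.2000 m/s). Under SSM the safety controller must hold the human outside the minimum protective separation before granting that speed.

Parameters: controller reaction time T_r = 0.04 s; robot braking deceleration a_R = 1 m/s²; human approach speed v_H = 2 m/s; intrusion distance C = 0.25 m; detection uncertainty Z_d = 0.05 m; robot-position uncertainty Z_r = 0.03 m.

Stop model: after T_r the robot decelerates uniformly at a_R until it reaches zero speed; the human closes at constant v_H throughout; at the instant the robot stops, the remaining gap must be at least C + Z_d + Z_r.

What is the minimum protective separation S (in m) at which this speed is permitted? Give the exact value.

S_min = 3659/500 m = 7.3180 m

braking lasts T_s = (11/5)/1 = 2.2000 s
robot in T_r: 2.2000·0.0400 = 0.0880 m
robot covers 2.2000·2.2000 − ½·1.0000·2.2000² = 2.4200 m while stopping
human closes 2.0000·2.2400 = 4.4800 m
residual clearance needed = 0.2500+0.0500+0.0300 = 0.3300 m
S_min ≈ 0.0880+2.4200+4.4800+0.3300  ⇒  S_min = 3659/500 m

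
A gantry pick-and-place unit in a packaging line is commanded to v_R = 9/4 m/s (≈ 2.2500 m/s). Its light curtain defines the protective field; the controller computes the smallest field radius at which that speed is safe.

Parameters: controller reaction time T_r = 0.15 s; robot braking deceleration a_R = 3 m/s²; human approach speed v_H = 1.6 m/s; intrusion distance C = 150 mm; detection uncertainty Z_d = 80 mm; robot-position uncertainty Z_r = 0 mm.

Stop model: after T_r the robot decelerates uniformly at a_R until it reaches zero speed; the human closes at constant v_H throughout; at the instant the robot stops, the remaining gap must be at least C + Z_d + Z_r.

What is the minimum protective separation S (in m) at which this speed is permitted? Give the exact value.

S_min = 2281/800 m = 2.8512 m

stop time T_s = (9/4)/3 = 0.7500 s
robot covers v_R·T_r = 2.2500·0.1500 = 0.3375 m before braking
robot under decel: 2.2500²/(2·3.0000) = 0.8438 m
human over T_r+T_s: 1.6000·(0.1500+0.7500) = 1.4400 m
C+Z_d+Z_r = 0.1500+0.0800+0.0000 = 0.2300 m
S_min ≈ 0.3375+0.8438+1.4400+0.2300  ⇒  S_min = 2281/800 m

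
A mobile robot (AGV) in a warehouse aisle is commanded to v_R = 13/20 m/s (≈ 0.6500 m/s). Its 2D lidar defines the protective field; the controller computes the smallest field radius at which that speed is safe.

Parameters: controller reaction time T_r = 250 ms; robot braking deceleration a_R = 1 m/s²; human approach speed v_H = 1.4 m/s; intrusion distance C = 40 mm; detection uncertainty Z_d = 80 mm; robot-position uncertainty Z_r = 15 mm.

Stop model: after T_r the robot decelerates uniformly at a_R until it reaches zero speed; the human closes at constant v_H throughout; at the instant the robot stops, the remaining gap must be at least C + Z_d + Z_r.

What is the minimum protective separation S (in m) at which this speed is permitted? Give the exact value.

S_min = 283/160 m = 1.7688 m

stop time T_s = (13/20)/1 = 0.6500 s
robot covers v_R·T_r = 0.6500·0.2500 = 0.1625 m before braking
braking distance = 0.6500²/(2·1.0000) = 0.2112 m
human closes 1.4000·0.9000 = 1.2600 m
margins: 0.0400+0.0800+0.0150 = 0.1350 m
S_min ≈ 0.1625+0.2112+1.2600+0.1350  ⇒  S_min = 283/160 m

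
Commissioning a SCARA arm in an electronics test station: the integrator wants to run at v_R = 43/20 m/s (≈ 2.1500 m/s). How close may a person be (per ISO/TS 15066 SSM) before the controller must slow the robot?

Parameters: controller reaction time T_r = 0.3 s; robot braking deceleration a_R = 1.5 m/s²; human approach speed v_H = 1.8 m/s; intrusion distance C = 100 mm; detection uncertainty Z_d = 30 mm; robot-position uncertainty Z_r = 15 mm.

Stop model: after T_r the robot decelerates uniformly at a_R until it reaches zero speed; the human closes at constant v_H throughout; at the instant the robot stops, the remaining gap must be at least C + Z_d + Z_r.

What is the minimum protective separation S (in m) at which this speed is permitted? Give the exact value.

braking lasts T_s = (43/20)/(3/2) = 1.4333 s
robot in T_r: 2.1500·0.3000 = 0.6450 m
robot under decel: 2.1500²/(2·1.5000) = 1.5408 m
human over T_r+T_s: 1.8000·(0.3000+1.4333) = 3.1200 m
residual clearance needed = 0.1000+0.0300+0.0150 = 0.1450 m
S_min ≈ 0.6450+1.5408+3.1200+0.1450  ⇒  S_min = 6541/1200 m

S_min = 6541/1200 m = 5.4508 m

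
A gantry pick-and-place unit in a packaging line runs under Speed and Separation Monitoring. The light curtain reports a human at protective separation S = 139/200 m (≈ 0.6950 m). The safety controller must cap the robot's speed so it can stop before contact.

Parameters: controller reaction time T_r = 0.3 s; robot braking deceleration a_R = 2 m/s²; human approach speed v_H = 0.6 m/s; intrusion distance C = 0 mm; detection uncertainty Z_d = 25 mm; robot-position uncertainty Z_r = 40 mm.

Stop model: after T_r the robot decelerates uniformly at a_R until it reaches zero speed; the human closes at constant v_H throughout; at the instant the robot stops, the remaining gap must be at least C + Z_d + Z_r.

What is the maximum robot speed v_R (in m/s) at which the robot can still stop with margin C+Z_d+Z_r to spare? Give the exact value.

v_R_max = 3/5 m/s = 0.6000 m/s

at the boundary: (1/4)·v² + (3/5)·v + (-9/20) = 0
  disc = (3/5)² − 4·(1/4)·(-9/20) = 81/100 ; √disc = 9/10
  v_R = (−(3/5) + 9/10) / (2·(1/4)) = 3/5 m/s
check:
stop time T_s = (3/5)/2 = 0.3000 s
robot covers v_R·T_r = 0.6000·0.3000 = 0.1800 m before braking
robot under decel: 0.6000²/(2·2.0000) = 0.0900 m
human over T_r+T_s: 0.6000·(0.3000+0.3000) = 0.3600 m
C+Z_d+Z_r = 0.0000+0.0250+0.0400 = 0.0650 m
sum ≈ 0.1800+0.0900+0.3600+0.0650 ≈ 0.6950 m = S ✓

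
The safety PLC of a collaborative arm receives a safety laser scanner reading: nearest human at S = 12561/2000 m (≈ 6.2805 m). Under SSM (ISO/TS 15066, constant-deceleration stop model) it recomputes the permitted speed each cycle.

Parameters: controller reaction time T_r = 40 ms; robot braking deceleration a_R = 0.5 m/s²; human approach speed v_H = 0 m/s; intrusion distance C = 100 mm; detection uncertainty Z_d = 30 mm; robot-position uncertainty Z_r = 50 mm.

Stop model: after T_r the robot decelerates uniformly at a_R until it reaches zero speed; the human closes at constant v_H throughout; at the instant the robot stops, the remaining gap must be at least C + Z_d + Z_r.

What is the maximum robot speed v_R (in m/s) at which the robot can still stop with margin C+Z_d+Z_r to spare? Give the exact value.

at the boundary: (1)·v² + (1/25)·v + (-12201/2000) = 0
  disc = (1/25)² − 4·(1)·(-12201/2000) = 61009/2500 ; √disc = 247/50
  v_R = (−(1/25) + 247/50) / (2·(1)) = 49/20 m/s
check:
stop time T_s = (49/20)/(1/2) = 4.9000 s
robot in T_r: 2.4500·0.0400 = 0.0980 m
robot covers 2.4500·4.9000 − ½·0.5000·4.9000² = 6.0025 m while stopping
human over T_r+T_s: 0.0000·(0.0400+4.9000) = 0.0000 m
C+Z_d+Z_r = 0.1000+0.0300+0.0500 = 0.1800 m
sum ≈ 0.0980+6.0025+0.0000+0.1800 ≈ 6.2805 m = S ✓

v_R_max = 49/20 m/s = 2.4500 m/s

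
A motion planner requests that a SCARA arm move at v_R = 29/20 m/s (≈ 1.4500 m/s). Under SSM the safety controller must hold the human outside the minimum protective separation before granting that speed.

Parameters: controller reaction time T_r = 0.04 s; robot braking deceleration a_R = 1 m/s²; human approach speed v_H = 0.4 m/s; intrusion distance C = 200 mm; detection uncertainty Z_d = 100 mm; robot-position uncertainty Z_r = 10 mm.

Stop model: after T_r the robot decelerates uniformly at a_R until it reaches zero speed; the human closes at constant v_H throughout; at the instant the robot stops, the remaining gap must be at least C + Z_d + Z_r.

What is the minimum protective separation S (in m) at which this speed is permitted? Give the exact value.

T_s = v_R/a_R = (29/20)/1 = 1.4500 s
robot in T_r: 1.4500·0.0400 = 0.0580 m
braking distance = 1.4500²/(2·1.0000) = 1.0513 m
human over T_r+T_s: 0.4000·(0.0400+1.4500) = 0.5960 m
margins: 0.2000+0.1000+0.0100 = 0.3100 m
S_min ≈ 0.0580+1.0513+0.5960+0.3100  ⇒  S_min = 8061/4000 m

S_min = 8061/4000 m = 2.0152 m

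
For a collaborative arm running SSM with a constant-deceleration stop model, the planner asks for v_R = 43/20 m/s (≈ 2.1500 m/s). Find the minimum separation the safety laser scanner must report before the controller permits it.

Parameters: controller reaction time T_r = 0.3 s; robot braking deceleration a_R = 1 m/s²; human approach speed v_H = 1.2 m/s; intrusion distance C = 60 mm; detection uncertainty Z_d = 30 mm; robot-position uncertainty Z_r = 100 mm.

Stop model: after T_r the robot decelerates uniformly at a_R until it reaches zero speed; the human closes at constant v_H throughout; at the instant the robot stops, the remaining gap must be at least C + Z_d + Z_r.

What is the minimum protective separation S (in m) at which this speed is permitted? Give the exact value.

S_min = 4869/800 m = 6.0862 m

T_s = v_R/a_R = (43/20)/1 = 2.1500 s
robot covers v_R·T_r = 2.1500·0.3000 = 0.6450 m before braking
robot covers 2.1500·2.1500 − ½·1.0000·2.1500² = 2.3112 m while stopping
human closes 1.2000·2.4500 = 2.9400 m
C+Z_d+Z_r = 0.0600+0.0300+0.1000 = 0.1900 m
S_min ≈ 0.6450+2.3112+2.9400+0.1900  ⇒  S_min = 4869/800 m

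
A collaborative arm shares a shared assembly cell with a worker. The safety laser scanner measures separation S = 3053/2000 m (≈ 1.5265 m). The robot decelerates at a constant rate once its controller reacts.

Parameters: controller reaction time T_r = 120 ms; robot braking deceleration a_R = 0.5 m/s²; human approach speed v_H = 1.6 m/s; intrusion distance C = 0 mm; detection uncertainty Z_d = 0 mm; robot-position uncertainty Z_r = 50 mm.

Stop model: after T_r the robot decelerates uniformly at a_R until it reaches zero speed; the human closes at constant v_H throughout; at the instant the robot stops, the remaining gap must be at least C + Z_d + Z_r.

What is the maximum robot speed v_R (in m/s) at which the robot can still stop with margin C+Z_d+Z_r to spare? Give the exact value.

quadratic (1)·v² + (83/25)·v + (-2569/2000) = 0
  disc = (83/25)² − 4·(1)·(-2569/2000) = 40401/2500 ; √disc = 201/50
  v_R = (−(83/25) + 201/50) / (2·(1)) = 7/20 m/s
check:
T_s = v_R/a_R = (7/20)/(1/2) = 0.7000 s
robot in T_r: 0.3500·0.1200 = 0.0420 m
braking distance = 0.3500²/(2·0.5000) = 0.1225 m
human closes 1.6000·0.8200 = 1.3120 m
margins: 0.0000+0.0000+0.0500 = 0.0500 m
sum ≈ 0.0420+0.1225+1.3120+0.0500 ≈ 1.5265 m = S ✓

v_R_max = 7/20 m/s = 0.3500 m/s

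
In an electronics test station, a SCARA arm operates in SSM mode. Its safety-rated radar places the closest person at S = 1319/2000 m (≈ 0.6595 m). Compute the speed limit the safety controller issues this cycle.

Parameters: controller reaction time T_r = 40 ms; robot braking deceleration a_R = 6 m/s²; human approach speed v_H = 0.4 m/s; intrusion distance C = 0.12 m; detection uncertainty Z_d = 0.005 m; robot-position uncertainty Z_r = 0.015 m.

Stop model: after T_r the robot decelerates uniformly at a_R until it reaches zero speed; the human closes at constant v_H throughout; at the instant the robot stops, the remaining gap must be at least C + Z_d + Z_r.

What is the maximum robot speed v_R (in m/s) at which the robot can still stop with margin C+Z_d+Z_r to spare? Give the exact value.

v_R_max = 19/10 m/s = 1.9000 m/s

collect terms ⇒ (1/12)·v_R² + (8/75)·v_R + (-1007/2000) = 0
  disc = (8/75)² − 4·(1/12)·(-1007/2000) = 16129/90000 ; √disc = 127/300
  v_R = (−(8/75) + 127/300) / (2·(1/12)) = 19/10 m/s
check:
braking lasts T_s = (19/10)/6 = 0.3167 s
reaction-phase robot travel = 1.9000·0.0400 = 0.0760 m
braking distance = 1.9000²/(2·6.0000) = 0.3008 m
human closes 0.4000·0.3567 = 0.1427 m
C+Z_d+Z_r = 0.1200+0.0050+0.0150 = 0.1400 m
sum ≈ 0.0760+0.3008+0.1427+0.1400 ≈ 0.6595 m = S ✓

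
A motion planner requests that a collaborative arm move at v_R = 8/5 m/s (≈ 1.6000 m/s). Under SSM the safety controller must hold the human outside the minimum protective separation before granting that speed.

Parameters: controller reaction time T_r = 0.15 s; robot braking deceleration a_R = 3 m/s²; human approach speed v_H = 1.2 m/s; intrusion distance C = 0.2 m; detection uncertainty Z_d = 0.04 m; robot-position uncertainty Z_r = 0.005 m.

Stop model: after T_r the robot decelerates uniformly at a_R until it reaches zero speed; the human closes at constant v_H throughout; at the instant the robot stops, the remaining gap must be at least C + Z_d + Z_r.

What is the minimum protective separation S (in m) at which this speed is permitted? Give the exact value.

S_min = 1039/600 m = 1.7317 m

braking lasts T_s = (8/5)/3 = 0.5333 s
robot covers v_R·T_r = 1.6000·0.1500 = 0.2400 m before braking
robot under decel: 1.6000²/(2·3.0000) = 0.4267 m
human closes 1.2000·0.6833 = 0.8200 m
C+Z_d+Z_r = 0.2000+0.0400+0.0050 = 0.2450 m
S_min ≈ 0.2400+0.4267+0.8200+0.2450  ⇒  S_min = 1039/600 m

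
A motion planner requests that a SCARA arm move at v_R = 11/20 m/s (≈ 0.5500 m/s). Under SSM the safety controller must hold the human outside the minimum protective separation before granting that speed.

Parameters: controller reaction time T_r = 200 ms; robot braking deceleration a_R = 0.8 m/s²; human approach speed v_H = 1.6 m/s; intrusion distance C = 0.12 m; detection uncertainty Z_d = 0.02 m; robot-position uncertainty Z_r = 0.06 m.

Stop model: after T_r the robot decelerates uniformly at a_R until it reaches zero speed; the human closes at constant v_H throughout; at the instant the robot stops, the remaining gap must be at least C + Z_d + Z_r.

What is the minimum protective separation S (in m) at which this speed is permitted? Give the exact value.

S_min = 6141/3200 m = 1.9191 m

stop time T_s = (11/20)/(4/5) = 0.6875 s
reaction-phase robot travel = 0.5500·0.2000 = 0.1100 m
robot covers 0.5500·0.6875 − ½·0.8000·0.6875² = 0.1891 m while stopping
human over T_r+T_s: 1.6000·(0.2000+0.6875) = 1.4200 m
margins: 0.1200+0.0200+0.0600 = 0.2000 m
S_min ≈ 0.1100+0.1891+1.4200+0.2000  ⇒  S_min = 6141/3200 m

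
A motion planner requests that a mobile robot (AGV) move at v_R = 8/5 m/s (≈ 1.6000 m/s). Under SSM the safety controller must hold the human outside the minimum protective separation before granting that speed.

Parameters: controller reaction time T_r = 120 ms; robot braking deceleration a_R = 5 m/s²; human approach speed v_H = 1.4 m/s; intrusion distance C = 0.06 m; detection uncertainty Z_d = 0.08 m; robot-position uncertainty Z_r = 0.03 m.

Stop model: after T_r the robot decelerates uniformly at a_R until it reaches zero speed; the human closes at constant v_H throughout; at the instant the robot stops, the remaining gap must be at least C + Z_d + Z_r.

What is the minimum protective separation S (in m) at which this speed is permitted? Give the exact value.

braking lasts T_s = (8/5)/5 = 0.3200 s
robot covers v_R·T_r = 1.6000·0.1200 = 0.1920 m before braking
robot covers 1.6000·0.3200 − ½·5.0000·0.3200² = 0.2560 m while stopping
person approaches 1.4000·(0.1200+0.3200) = 0.6160 m
C+Z_d+Z_r = 0.0600+0.0800+0.0300 = 0.1700 m
S_min ≈ 0.1920+0.2560+0.6160+0.1700  ⇒  S_min = 617/500 m

S_min = 617/500 m = 1.2340 m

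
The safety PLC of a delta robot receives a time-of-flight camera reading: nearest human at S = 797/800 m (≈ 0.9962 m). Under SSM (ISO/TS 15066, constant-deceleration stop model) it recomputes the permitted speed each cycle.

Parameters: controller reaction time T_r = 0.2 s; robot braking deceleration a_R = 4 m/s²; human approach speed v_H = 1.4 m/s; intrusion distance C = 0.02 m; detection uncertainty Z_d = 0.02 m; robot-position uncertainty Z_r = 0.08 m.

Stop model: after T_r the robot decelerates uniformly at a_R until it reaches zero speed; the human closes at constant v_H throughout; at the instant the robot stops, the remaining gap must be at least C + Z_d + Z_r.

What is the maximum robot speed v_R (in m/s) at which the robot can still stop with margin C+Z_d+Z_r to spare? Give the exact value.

quadratic (1/8)·v² + (11/20)·v + (-477/800) = 0
  disc = (11/20)² − 4·(1/8)·(-477/800) = 961/1600 ; √disc = 31/40
  v_R = (−(11/20) + 31/40) / (2·(1/8)) = 9/10 m/s
check:
stop time T_s = (9/10)/4 = 0.2250 s
robot in T_r: 0.9000·0.2000 = 0.1800 m
braking distance = 0.9000²/(2·4.0000) = 0.1013 m
human over T_r+T_s: 1.4000·(0.2000+0.2250) = 0.5950 m
margins: 0.0200+0.0200+0.0800 = 0.1200 m
sum ≈ 0.1800+0.1013+0.5950+0.1200 ≈ 0.9962 m = S ✓

v_R_max = 9/10 m/s = 0.9000 m/s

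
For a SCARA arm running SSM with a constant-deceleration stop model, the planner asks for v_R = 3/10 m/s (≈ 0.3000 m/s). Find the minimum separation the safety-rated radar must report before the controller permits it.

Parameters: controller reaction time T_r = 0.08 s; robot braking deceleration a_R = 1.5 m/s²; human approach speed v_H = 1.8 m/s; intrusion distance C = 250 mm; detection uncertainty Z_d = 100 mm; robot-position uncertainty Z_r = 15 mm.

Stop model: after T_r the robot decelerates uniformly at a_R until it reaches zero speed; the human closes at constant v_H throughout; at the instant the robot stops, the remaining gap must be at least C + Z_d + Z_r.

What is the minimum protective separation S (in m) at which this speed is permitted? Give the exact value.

S_min = 923/1000 m = 0.9230 m

stop time T_s = (3/10)/(3/2) = 0.2000 s
reaction-phase robot travel = 0.3000·0.0800 = 0.0240 m
braking distance = 0.3000²/(2·1.5000) = 0.0300 m
human over T_r+T_s: 1.8000·(0.0800+0.2000) = 0.5040 m
margins: 0.2500+0.1000+0.0150 = 0.3650 m
S_min ≈ 0.0240+0.0300+0.5040+0.3650  ⇒  S_min = 923/1000 m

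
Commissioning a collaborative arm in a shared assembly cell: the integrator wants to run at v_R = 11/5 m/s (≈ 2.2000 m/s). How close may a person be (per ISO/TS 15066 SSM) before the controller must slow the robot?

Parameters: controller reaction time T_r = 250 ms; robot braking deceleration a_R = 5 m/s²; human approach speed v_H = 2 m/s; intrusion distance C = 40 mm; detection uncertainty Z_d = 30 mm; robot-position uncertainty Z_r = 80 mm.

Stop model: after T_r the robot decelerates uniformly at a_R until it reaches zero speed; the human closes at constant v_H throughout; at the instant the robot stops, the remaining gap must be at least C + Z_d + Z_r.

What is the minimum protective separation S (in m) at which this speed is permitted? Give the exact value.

T_s = v_R/a_R = (11/5)/5 = 0.4400 s
reaction-phase robot travel = 2.2000·0.2500 = 0.5500 m
robot covers 2.2000·0.4400 − ½·5.0000·0.4400² = 0.4840 m while stopping
person approaches 2.0000·(0.2500+0.4400) = 1.3800 m
margins: 0.0400+0.0300+0.0800 = 0.1500 m
S_min ≈ 0.5500+0.4840+1.3800+0.1500  ⇒  S_min = 641/250 m

S_min = 641/250 m = 2.5640 m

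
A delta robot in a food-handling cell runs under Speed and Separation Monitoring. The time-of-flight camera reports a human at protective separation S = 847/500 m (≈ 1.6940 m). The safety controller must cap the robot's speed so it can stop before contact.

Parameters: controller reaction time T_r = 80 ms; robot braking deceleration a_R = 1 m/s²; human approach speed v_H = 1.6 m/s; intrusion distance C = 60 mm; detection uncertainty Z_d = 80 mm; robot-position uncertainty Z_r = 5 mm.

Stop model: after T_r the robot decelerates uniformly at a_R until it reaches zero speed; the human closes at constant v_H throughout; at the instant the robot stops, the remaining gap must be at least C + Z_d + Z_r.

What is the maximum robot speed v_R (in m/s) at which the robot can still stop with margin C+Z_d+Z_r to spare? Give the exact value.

v_R_max = 7/10 m/s = 0.7000 m/s

quadratic (1/2)·v² + (42/25)·v + (-1421/1000) = 0
  disc = (42/25)² − 4·(1/2)·(-1421/1000) = 14161/2500 ; √disc = 119/50
  v_R = (−(42/25) + 119/50) / (2·(1/2)) = 7/10 m/s
check:
T_s = v_R/a_R = (7/10)/1 = 0.7000 s
robot in T_r: 0.7000·0.0800 = 0.0560 m
robot covers 0.7000·0.7000 − ½·1.0000·0.7000² = 0.2450 m while stopping
human closes 1.6000·0.7800 = 1.2480 m
margins: 0.0600+0.0800+0.0050 = 0.1450 m
sum ≈ 0.0560+0.2450+1.2480+0.1450 ≈ 1.6940 m = S ✓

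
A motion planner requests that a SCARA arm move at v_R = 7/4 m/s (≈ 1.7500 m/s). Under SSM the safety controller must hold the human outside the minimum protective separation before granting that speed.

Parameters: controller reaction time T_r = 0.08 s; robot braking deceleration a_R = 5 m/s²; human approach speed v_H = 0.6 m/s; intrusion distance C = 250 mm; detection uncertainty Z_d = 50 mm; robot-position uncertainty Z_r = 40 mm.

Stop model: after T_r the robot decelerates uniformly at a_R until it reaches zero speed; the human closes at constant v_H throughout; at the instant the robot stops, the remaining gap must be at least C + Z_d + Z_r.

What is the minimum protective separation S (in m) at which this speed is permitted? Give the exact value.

braking lasts T_s = (7/4)/5 = 0.3500 s
robot covers v_R·T_r = 1.7500·0.0800 = 0.1400 m before braking
robot covers 1.7500·0.3500 − ½·5.0000·0.3500² = 0.3063 m while stopping
person approaches 0.6000·(0.0800+0.3500) = 0.2580 m
residual clearance needed = 0.2500+0.0500+0.0400 = 0.3400 m
S_min ≈ 0.1400+0.3063+0.2580+0.3400  ⇒  S_min = 4177/4000 m

S_min = 4177/4000 m = 1.0442 m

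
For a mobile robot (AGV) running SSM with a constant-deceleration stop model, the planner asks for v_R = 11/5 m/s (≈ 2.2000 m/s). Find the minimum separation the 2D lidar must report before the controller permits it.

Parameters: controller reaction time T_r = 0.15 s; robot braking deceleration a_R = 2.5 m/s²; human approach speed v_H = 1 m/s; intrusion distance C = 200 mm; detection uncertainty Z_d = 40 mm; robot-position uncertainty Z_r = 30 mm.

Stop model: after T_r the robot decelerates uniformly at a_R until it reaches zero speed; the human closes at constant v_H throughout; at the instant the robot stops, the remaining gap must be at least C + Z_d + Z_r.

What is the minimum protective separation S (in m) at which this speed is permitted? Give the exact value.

S_min = 1299/500 m = 2.5980 m

stop time T_s = (11/5)/(5/2) = 0.8800 s
reaction-phase robot travel = 2.2000·0.1500 = 0.3300 m
robot under decel: 2.2000²/(2·2.5000) = 0.9680 m
person approaches 1.0000·(0.1500+0.8800) = 1.0300 m
margins: 0.2000+0.0400+0.0300 = 0.2700 m
S_min ≈ 0.3300+0.9680+1.0300+0.2700  ⇒  S_min = 1299/500 m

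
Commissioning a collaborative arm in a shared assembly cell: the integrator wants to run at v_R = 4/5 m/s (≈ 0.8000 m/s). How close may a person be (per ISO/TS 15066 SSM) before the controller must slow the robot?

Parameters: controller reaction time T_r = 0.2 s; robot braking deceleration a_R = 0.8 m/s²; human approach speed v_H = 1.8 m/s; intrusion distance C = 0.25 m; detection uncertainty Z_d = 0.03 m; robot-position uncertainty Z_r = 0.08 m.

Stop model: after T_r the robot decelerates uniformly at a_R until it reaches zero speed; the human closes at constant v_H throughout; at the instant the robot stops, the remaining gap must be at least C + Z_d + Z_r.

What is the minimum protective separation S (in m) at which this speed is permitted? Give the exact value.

stop time T_s = (4/5)/(4/5) = 1.0000 s
robot in T_r: 0.8000·0.2000 = 0.1600 m
robot under decel: 0.8000²/(2·0.8000) = 0.4000 m
human closes 1.8000·1.2000 = 2.1600 m
margins: 0.2500+0.0300+0.0800 = 0.3600 m
S_min ≈ 0.1600+0.4000+2.1600+0.3600  ⇒  S_min = 77/25 m

S_min = 77/25 m = 3.0800 m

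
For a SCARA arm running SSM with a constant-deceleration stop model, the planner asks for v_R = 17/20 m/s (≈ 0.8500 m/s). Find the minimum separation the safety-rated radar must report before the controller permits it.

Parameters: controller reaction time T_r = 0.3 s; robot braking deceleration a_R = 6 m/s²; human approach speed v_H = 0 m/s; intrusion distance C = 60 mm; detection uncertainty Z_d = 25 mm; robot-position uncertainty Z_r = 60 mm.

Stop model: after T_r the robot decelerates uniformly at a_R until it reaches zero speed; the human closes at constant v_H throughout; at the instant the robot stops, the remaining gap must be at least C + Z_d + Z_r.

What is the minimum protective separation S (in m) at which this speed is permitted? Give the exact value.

S_min = 2209/4800 m = 0.4602 m

stop time T_s = (17/20)/6 = 0.1417 s
robot covers v_R·T_r = 0.8500·0.3000 = 0.2550 m before braking
braking distance = 0.8500²/(2·6.0000) = 0.0602 m
person approaches 0.0000·(0.3000+0.1417) = 0.0000 m
residual clearance needed = 0.0600+0.0250+0.0600 = 0.1450 m
S_min ≈ 0.2550+0.0602+0.0000+0.1450  ⇒  S_min = 2209/4800 m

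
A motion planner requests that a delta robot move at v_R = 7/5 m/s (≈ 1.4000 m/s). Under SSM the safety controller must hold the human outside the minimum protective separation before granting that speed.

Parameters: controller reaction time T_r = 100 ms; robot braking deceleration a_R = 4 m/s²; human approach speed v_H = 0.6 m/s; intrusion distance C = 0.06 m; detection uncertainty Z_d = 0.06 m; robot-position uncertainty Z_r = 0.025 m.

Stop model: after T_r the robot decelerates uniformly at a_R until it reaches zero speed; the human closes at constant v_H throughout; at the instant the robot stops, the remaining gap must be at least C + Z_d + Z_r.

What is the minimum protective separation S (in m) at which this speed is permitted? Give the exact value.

braking lasts T_s = (7/5)/4 = 0.3500 s
robot in T_r: 1.4000·0.1000 = 0.1400 m
braking distance = 1.4000²/(2·4.0000) = 0.2450 m
person approaches 0.6000·(0.1000+0.3500) = 0.2700 m
margins: 0.0600+0.0600+0.0250 = 0.1450 m
S_min ≈ 0.1400+0.2450+0.2700+0.1450  ⇒  S_min = 4/5 m

S_min = 4/5 m = 0.8000 m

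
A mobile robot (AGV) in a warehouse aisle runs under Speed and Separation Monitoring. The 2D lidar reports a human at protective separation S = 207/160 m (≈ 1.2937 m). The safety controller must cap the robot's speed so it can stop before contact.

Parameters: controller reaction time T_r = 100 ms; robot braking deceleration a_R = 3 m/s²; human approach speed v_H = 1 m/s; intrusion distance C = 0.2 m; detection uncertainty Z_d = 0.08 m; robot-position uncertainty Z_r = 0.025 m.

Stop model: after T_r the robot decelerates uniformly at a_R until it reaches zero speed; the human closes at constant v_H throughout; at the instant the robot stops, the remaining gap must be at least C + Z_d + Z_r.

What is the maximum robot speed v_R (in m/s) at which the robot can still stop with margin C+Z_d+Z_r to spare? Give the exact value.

quadratic (1/6)·v² + (13/30)·v + (-711/800) = 0
  disc = (13/30)² − 4·(1/6)·(-711/800) = 2809/3600 ; √disc = 53/60
  v_R = (−(13/30) + 53/60) / (2·(1/6)) = 27/20 m/s
check:
braking lasts T_s = (27/20)/3 = 0.4500 s
robot covers v_R·T_r = 1.3500·0.1000 = 0.1350 m before braking
robot under decel: 1.3500²/(2·3.0000) = 0.3038 m
human closes 1.0000·0.5500 = 0.5500 m
margins: 0.2000+0.0800+0.0250 = 0.3050 m
sum ≈ 0.1350+0.3038+0.5500+0.3050 ≈ 1.2937 m = S ✓

v_R_max = 27/20 m/s = 1.3500 m/s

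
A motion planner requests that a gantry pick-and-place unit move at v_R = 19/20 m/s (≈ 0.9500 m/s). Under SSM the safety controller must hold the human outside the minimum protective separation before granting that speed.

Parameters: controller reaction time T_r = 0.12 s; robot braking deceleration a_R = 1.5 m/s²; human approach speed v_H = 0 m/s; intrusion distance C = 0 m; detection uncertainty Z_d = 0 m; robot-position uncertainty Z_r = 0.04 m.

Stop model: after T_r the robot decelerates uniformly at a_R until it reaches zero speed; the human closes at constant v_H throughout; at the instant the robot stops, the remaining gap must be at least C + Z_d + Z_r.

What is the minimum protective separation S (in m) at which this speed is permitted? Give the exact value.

stop time T_s = (19/20)/(3/2) = 0.6333 s
reaction-phase robot travel = 0.9500·0.1200 = 0.1140 m
robot covers 0.9500·0.6333 − ½·1.5000·0.6333² = 0.3008 m while stopping
person approaches 0.0000·(0.1200+0.6333) = 0.0000 m
residual clearance needed = 0.0000+0.0000+0.0400 = 0.0400 m
S_min ≈ 0.1140+0.3008+0.0000+0.0400  ⇒  S_min = 2729/6000 m

S_min = 2729/6000 m = 0.4548 m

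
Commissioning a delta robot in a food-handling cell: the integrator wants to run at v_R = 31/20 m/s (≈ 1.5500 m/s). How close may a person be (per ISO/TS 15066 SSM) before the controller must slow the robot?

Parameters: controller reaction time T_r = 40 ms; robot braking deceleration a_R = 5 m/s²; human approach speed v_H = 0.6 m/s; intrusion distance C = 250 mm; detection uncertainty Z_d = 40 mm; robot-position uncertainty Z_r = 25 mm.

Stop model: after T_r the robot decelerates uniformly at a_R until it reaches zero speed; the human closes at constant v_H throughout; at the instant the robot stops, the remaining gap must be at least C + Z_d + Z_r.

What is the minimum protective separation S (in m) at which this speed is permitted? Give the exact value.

braking lasts T_s = (31/20)/5 = 0.3100 s
robot covers v_R·T_r = 1.5500·0.0400 = 0.0620 m before braking
robot covers 1.5500·0.3100 − ½·5.0000·0.3100² = 0.2402 m while stopping
person approaches 0.6000·(0.0400+0.3100) = 0.2100 m
margins: 0.2500+0.0400+0.0250 = 0.3150 m
S_min ≈ 0.0620+0.2402+0.2100+0.3150  ⇒  S_min = 3309/4000 m

S_min = 3309/4000 m = 0.8273 m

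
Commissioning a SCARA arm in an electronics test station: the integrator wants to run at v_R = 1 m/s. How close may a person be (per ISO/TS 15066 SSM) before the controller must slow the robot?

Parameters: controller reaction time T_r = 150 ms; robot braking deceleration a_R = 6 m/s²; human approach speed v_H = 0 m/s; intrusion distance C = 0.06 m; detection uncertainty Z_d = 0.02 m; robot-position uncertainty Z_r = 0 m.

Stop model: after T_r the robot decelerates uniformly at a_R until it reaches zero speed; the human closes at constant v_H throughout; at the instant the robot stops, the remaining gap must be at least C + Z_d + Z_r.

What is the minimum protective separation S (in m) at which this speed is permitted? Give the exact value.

stop time T_s = 1/6 = 0.1667 s
robot in T_r: 1.0000·0.1500 = 0.1500 m
braking distance = 1.0000²/(2·6.0000) = 0.0833 m
human closes 0.0000·0.3167 = 0.0000 m
residual clearance needed = 0.0600+0.0200+0.0000 = 0.0800 m
S_min ≈ 0.1500+0.0833+0.0000+0.0800  ⇒  S_min = 47/150 m

S_min = 47/150 m = 0.3133 m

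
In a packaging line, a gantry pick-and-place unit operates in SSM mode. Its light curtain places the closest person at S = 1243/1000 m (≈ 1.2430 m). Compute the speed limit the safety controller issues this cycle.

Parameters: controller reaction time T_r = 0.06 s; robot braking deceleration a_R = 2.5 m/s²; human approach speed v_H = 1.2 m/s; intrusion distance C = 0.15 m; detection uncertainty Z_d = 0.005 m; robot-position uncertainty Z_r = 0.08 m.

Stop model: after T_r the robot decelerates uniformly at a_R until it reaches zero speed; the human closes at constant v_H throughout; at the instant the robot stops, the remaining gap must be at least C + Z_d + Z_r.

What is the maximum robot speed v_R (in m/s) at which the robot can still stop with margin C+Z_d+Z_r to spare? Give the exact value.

v_R_max = 6/5 m/s = 1.2000 m/s

collect terms ⇒ (1/5)·v_R² + (27/50)·v_R + (-117/125) = 0
  disc = (27/50)² − 4·(1/5)·(-117/125) = 2601/2500 ; √disc = 51/50
  v_R = (−(27/50) + 51/50) / (2·(1/5)) = 6/5 m/s
check:
stop time T_s = (6/5)/(5/2) = 0.4800 s
robot in T_r: 1.2000·0.0600 = 0.0720 m
robot under decel: 1.2000²/(2·2.5000) = 0.2880 m
person approaches 1.2000·(0.0600+0.4800) = 0.6480 m
C+Z_d+Z_r = 0.1500+0.0050+0.0800 = 0.2350 m
sum ≈ 0.0720+0.2880+0.6480+0.2350 ≈ 1.2430 m = S ✓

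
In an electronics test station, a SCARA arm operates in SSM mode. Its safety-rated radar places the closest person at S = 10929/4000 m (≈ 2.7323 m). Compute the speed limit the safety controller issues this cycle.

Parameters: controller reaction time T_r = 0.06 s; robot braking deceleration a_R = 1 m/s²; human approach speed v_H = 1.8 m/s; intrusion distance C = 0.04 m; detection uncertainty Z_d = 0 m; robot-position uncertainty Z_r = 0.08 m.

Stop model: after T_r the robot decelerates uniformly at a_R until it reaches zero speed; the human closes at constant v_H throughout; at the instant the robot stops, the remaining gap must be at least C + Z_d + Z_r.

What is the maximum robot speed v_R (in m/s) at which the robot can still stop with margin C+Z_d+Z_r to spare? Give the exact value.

collect terms ⇒ (1/2)·v_R² + (93/50)·v_R + (-10017/4000) = 0
  disc = (93/50)² − 4·(1/2)·(-10017/4000) = 84681/10000 ; √disc = 291/100
  v_R = (−(93/50) + 291/100) / (2·(1/2)) = 21/20 m/s
check:
stop time T_s = (21/20)/1 = 1.0500 s
reaction-phase robot travel = 1.0500·0.0600 = 0.0630 m
robot covers 1.0500·1.0500 − ½·1.0000·1.0500² = 0.5513 m while stopping
human over T_r+T_s: 1.8000·(0.0600+1.0500) = 1.9980 m
residual clearance needed = 0.0400+0.0000+0.0800 = 0.1200 m
sum ≈ 0.0630+0.5513+1.9980+0.1200 ≈ 2.7323 m = S ✓

v_R_max = 21/20 m/s = 1.0500 m/s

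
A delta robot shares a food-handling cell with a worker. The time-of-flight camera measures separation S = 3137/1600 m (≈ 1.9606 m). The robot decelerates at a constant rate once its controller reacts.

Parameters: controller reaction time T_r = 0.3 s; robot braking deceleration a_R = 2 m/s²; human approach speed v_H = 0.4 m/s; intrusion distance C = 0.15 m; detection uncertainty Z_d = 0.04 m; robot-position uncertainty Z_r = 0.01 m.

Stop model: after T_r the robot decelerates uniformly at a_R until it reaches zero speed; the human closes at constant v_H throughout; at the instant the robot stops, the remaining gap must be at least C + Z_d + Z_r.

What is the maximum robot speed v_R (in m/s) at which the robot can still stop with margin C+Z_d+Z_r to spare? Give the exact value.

quadratic (1/4)·v² + (1/2)·v + (-105/64) = 0
  disc = (1/2)² − 4·(1/4)·(-105/64) = 121/64 ; √disc = 11/8
  v_R = (−(1/2) + 11/8) / (2·(1/4)) = 7/4 m/s
check:
braking lasts T_s = (7/4)/2 = 0.8750 s
reaction-phase robot travel = 1.7500·0.3000 = 0.5250 m
braking distance = 1.7500²/(2·2.0000) = 0.7656 m
human closes 0.4000·1.1750 = 0.4700 m
residual clearance needed = 0.1500+0.0400+0.0100 = 0.2000 m
sum ≈ 0.5250+0.7656+0.4700+0.2000 ≈ 1.9606 m = S ✓

v_R_max = 7/4 m/s = 1.7500 m/s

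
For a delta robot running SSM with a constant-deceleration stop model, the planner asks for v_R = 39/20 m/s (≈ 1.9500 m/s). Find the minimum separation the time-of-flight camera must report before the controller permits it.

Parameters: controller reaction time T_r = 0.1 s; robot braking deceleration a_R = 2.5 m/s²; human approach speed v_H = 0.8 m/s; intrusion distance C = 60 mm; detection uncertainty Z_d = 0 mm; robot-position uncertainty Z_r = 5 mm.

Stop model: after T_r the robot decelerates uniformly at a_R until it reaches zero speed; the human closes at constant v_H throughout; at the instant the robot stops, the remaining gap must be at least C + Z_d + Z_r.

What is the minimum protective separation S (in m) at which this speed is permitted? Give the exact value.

T_s = v_R/a_R = (39/20)/(5/2) = 0.7800 s
robot in T_r: 1.9500·0.1000 = 0.1950 m
braking distance = 1.9500²/(2·2.5000) = 0.7605 m
person approaches 0.8000·(0.1000+0.7800) = 0.7040 m
margins: 0.0600+0.0000+0.0050 = 0.0650 m
S_min ≈ 0.1950+0.7605+0.7040+0.0650  ⇒  S_min = 3449/2000 m

S_min = 3449/2000 m = 1.7245 m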